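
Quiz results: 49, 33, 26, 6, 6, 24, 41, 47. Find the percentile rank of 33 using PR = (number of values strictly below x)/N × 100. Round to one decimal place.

N = 8.
Strictly below 33: 4. Equal to 33: 1.
PR = 4/8 × 100 = 50.0

50.0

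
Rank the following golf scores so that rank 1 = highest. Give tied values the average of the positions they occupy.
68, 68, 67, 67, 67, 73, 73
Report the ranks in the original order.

3.5, 3.5, 6, 6, 6, 1.5, 1.5

Sorted (descending): 73, 73, 68, 68, 67, 67, 67
The 2 values of 73 occupy positions 1–2 → average rank (1+2)/2 = 1.5.
The 2 values of 68 occupy positions 3–4 → average rank (3+4)/2 = 3.5.
The 3 values of 67 occupy positions 5–7 → average rank 6.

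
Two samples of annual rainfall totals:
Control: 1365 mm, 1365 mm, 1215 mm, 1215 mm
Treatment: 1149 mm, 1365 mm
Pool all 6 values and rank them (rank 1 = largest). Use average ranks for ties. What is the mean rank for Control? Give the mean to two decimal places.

Sorted (descending): 1365, 1365, 1365, 1215, 1215, 1149
The 3 values of 1365 occupy positions 1–3 → average rank 2.
The 2 values of 1215 occupy positions 4–5 → average rank (4+5)/2 = 4.5.
Control values → pooled ranks: 1365→2, 1365→2, 1215→4.5, 1215→4.5
Mean rank = (2 + 2 + 4.5 + 4.5) / 4 = 3.25

3.25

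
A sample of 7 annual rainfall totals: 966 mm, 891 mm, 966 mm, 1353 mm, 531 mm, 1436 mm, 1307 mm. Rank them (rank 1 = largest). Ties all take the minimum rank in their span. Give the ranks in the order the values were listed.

Sorted (descending): 1436, 1353, 1307, 966, 966, 891, 531
The 2 values of 966 occupy positions 4–5 → each gets rank 4.

4, 6, 4, 2, 7, 1, 3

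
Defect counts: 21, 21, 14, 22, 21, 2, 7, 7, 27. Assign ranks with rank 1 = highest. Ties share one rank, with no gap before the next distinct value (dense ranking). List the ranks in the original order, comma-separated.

3, 3, 4, 2, 3, 6, 5, 5, 1

Sorted (descending): 27, 22, 21, 21, 21, 14, 7, 7, 2
The 3 values of 21 share dense rank 3.
The 2 values of 7 share dense rank 5.
Remaining distinct values take the next consecutive integers.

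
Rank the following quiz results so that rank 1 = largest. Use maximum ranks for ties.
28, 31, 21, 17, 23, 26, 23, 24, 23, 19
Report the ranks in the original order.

2, 1, 8, 10, 7, 3, 7, 4, 7, 9

Sorted (descending): 31, 28, 26, 24, 23, 23, 23, 21, 19, 17
The 3 values of 23 occupy positions 5–7 → each gets rank 7.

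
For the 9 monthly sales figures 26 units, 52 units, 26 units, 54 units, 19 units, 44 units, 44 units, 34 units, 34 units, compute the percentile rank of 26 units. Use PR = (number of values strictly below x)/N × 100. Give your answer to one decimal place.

11.1

N = 9.
Strictly below 26: 1. Equal to 26: 2.
PR = 1/9 × 100 = 11.1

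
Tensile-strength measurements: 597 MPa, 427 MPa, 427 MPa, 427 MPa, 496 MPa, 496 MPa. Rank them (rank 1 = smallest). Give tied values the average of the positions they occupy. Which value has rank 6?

597

Sorted (ascending): 427, 427, 427, 496, 496, 597
The 3 values of 427 occupy positions 1–3 → average rank 2.
The 2 values of 496 occupy positions 4–5 → average rank (4+5)/2 = 4.5.
Rank 6 → value 597.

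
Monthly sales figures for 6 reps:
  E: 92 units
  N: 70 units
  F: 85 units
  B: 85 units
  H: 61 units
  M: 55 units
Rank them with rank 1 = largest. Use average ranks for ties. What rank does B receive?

2.5

Sorted (descending): 92, 85, 85, 70, 61, 55
The 2 values of 85 occupy positions 2–3 → average rank (2+3)/2 = 2.5.
B has value 85 units → rank 2.5.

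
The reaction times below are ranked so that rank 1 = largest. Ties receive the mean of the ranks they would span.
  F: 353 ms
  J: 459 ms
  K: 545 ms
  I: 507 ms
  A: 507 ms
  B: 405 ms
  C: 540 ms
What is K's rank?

Sorted (descending): 545, 540, 507, 507, 459, 405, 353
The 2 values of 507 occupy positions 3–4 → average rank (3+4)/2 = 3.5.
K has value 545 ms → rank 1.

1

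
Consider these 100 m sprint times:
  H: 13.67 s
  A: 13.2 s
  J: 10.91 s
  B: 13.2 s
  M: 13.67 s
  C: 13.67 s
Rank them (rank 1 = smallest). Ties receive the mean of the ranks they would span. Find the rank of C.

5

Sorted (ascending): 10.91, 13.2, 13.2, 13.67, 13.67, 13.67
The 2 values of 13.2 occupy positions 2–3 → average rank (2+3)/2 = 2.5.
The 3 values of 13.67 occupy positions 4–6 → average rank 5.
C has value 13.67 s → rank 5.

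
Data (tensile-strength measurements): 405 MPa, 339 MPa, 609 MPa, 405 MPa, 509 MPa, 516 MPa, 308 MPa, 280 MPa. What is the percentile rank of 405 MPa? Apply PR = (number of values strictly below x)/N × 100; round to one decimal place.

N = 8.
Strictly below 405: 3. Equal to 405: 2.
PR = 3/8 × 100 = 37.5

37.5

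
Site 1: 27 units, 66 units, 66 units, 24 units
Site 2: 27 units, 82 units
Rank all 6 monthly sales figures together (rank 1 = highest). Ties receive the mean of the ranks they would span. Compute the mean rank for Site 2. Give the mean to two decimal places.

2.75

Sorted (descending): 82, 66, 66, 27, 27, 24
The 2 values of 66 occupy positions 2–3 → average rank (2+3)/2 = 2.5.
The 2 values of 27 occupy positions 4–5 → average rank (4+5)/2 = 4.5.
Site 2 values → pooled ranks: 27→4.5, 82→1
Mean rank = (4.5 + 1) / 2 = 2.75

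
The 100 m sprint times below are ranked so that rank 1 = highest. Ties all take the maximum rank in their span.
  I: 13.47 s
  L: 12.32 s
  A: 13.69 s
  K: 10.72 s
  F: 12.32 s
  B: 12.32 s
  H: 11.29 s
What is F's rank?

5

Sorted (descending): 13.69, 13.47, 12.32, 12.32, 12.32, 11.29, 10.72
The 3 values of 12.32 occupy positions 3–5 → each gets rank 5.
F has value 12.32 s → rank 5.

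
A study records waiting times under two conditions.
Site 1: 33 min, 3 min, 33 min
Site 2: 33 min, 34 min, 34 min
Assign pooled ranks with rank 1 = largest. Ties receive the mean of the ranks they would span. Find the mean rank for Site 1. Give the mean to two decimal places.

4.67

Sorted (descending): 34, 34, 33, 33, 33, 3
The 2 values of 34 occupy positions 1–2 → average rank (1+2)/2 = 1.5.
The 3 values of 33 occupy positions 3–5 → average rank 4.
Site 1 values → pooled ranks: 33→4, 3→6, 33→4
Mean rank = (4 + 6 + 4) / 3 = 4.67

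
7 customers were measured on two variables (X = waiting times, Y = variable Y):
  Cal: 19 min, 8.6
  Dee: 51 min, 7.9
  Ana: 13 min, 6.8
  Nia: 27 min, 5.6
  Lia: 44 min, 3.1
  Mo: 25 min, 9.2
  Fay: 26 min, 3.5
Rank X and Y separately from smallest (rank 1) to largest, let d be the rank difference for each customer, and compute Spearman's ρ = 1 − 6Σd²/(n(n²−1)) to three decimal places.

Ranks of variable 1: 2, 7, 1, 5, 6, 3, 4
Ranks of variable 2: 6, 5, 4, 3, 1, 7, 2
d = r₁ − r₂: -4, 2, -3, 2, 5, -4, 2
d²: 16, 4, 9, 4, 25, 16, 4; Σd² = 78
ρ = 1 − 6·78/(7·48) = 1 − 468/336 = -0.393

-0.393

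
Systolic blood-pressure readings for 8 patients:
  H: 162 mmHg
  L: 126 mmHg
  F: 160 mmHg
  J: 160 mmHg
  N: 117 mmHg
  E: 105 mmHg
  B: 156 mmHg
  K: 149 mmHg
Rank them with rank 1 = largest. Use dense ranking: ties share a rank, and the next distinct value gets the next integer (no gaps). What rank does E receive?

Sorted (descending): 162, 160, 160, 156, 149, 126, 117, 105
The 2 values of 160 share dense rank 2.
Remaining distinct values take the next consecutive integers.
E has value 105 mmHg → rank 7.

7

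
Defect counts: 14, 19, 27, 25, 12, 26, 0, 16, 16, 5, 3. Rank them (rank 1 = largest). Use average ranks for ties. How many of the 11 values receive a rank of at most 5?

4

Sorted (descending): 27, 26, 25, 19, 16, 16, 14, 12, 5, 3, 0
The 2 values of 16 occupy positions 5–6 → average rank (5+6)/2 = 5.5.
Ranks ≤ 5: {1, 2, 3, 4} → 4 values.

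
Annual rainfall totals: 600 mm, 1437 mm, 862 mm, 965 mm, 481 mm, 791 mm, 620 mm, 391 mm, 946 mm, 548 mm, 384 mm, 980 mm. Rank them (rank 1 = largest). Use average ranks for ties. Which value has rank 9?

Sorted (descending): 1437, 980, 965, 946, 862, 791, 620, 600, 548, 481, 391, 384
No ties — each value takes its position as its rank.
Rank 9 → value 548.

548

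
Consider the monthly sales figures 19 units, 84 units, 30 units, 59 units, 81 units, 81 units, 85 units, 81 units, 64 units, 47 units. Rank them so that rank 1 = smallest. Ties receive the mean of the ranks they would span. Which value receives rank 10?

Sorted (ascending): 19, 30, 47, 59, 64, 81, 81, 81, 84, 85
The 3 values of 81 occupy positions 6–8 → average rank 7.
Rank 10 → value 85.

85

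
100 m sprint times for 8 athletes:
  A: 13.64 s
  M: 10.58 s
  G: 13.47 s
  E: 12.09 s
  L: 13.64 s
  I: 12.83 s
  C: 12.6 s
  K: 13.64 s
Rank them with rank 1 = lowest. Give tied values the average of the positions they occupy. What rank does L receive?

Sorted (ascending): 10.58, 12.09, 12.6, 12.83, 13.47, 13.64, 13.64, 13.64
The 3 values of 13.64 occupy positions 6–8 → average rank 7.
L has value 13.64 s → rank 7.

7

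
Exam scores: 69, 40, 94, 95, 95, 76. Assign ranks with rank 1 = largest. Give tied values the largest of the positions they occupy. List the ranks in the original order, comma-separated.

5, 6, 3, 2, 2, 4

Sorted (descending): 95, 95, 94, 76, 69, 40
The 2 values of 95 occupy positions 1–2 → each gets rank 2.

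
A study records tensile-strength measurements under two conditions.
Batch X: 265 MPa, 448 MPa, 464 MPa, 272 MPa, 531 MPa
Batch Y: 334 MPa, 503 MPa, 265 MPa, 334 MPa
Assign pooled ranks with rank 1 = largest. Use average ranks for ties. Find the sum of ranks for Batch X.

Sorted (descending): 531, 503, 464, 448, 334, 334, 272, 265, 265
The 2 values of 334 occupy positions 5–6 → average rank (5+6)/2 = 5.5.
The 2 values of 265 occupy positions 8–9 → average rank (8+9)/2 = 8.5.
Batch X values → pooled ranks: 265→8.5, 448→4, 464→3, 272→7, 531→1
Rank sum = 8.5 + 4 + 3 + 7 + 1 = 23.5

23.5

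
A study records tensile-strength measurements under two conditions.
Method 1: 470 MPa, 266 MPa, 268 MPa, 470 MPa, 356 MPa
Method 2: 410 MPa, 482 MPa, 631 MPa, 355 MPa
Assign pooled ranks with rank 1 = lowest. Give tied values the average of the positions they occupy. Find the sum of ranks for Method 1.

20

Sorted (ascending): 266, 268, 355, 356, 410, 470, 470, 482, 631
The 2 values of 470 occupy positions 6–7 → average rank (6+7)/2 = 6.5.
Method 1 values → pooled ranks: 470→6.5, 266→1, 268→2, 470→6.5, 356→4
Rank sum = 6.5 + 1 + 2 + 6.5 + 4 = 20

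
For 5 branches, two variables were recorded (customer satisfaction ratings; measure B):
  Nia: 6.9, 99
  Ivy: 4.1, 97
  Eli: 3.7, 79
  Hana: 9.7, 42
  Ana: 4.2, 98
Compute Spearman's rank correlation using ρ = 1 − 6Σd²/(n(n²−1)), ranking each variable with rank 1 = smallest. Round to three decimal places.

Ranks of variable 1: 4, 2, 1, 5, 3
Ranks of variable 2: 5, 3, 2, 1, 4
d = r₁ − r₂: -1, -1, -1, 4, -1
d²: 1, 1, 1, 16, 1; Σd² = 20
ρ = 1 − 6·20/(5·24) = 1 − 120/120 = 0.000

0.000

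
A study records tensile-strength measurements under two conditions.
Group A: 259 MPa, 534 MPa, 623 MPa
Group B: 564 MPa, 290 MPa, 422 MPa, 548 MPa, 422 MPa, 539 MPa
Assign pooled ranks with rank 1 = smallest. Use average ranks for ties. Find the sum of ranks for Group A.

Sorted (ascending): 259, 290, 422, 422, 534, 539, 548, 564, 623
The 2 values of 422 occupy positions 3–4 → average rank (3+4)/2 = 3.5.
Group A values → pooled ranks: 259→1, 534→5, 623→9
Rank sum = 1 + 5 + 9 = 15

15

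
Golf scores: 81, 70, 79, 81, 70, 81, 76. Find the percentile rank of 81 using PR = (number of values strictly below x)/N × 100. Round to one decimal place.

N = 7.
Strictly below 81: 4. Equal to 81: 3.
PR = 4/7 × 100 = 57.1

57.1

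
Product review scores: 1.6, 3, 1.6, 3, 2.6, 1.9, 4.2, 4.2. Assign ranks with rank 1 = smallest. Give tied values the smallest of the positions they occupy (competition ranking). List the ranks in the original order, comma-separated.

Sorted (ascending): 1.6, 1.6, 1.9, 2.6, 3, 3, 4.2, 4.2
The 2 values of 1.6 occupy positions 1–2 → each gets rank 1.
The 2 values of 3 occupy positions 5–6 → each gets rank 5.
The 2 values of 4.2 occupy positions 7–8 → each gets rank 7.

1, 5, 1, 5, 4, 3, 7, 7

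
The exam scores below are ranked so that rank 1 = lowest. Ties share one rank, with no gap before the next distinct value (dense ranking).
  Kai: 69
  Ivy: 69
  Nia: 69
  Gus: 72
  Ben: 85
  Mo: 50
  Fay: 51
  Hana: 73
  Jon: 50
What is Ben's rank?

6

Sorted (ascending): 50, 50, 51, 69, 69, 69, 72, 73, 85
The 2 values of 50 share dense rank 1.
The 3 values of 69 share dense rank 3.
Remaining distinct values take the next consecutive integers.
Ben has value 85 → rank 6.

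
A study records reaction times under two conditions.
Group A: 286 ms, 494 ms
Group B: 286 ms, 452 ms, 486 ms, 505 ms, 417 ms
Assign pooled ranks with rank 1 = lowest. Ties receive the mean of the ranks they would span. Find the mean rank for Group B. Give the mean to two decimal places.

4.10

Sorted (ascending): 286, 286, 417, 452, 486, 494, 505
The 2 values of 286 occupy positions 1–2 → average rank (1+2)/2 = 1.5.
Group B values → pooled ranks: 286→1.5, 452→4, 486→5, 505→7, 417→3
Mean rank = (1.5 + 4 + 5 + 7 + 3) / 5 = 4.10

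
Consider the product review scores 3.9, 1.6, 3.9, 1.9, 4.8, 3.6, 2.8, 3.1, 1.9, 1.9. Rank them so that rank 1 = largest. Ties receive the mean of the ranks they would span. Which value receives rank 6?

2.8

Sorted (descending): 4.8, 3.9, 3.9, 3.6, 3.1, 2.8, 1.9, 1.9, 1.9, 1.6
The 2 values of 3.9 occupy positions 2–3 → average rank (2+3)/2 = 2.5.
The 3 values of 1.9 occupy positions 7–9 → average rank 8.
Rank 6 → value 2.8.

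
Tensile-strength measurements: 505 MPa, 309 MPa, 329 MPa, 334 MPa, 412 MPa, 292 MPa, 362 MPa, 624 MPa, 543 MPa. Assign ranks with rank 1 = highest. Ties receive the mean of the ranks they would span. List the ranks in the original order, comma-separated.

Sorted (descending): 624, 543, 505, 412, 362, 334, 329, 309, 292
No ties — each value takes its position as its rank.

3, 8, 7, 6, 4, 9, 5, 1, 2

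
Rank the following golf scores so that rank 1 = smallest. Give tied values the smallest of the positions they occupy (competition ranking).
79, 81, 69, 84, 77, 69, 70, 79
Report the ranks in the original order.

5, 7, 1, 8, 4, 1, 3, 5

Sorted (ascending): 69, 69, 70, 77, 79, 79, 81, 84
The 2 values of 69 occupy positions 1–2 → each gets rank 1.
The 2 values of 79 occupy positions 5–6 → each gets rank 5.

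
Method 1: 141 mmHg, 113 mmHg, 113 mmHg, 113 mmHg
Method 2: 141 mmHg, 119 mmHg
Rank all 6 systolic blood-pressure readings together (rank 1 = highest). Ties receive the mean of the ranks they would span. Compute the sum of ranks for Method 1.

Sorted (descending): 141, 141, 119, 113, 113, 113
The 2 values of 141 occupy positions 1–2 → average rank (1+2)/2 = 1.5.
The 3 values of 113 occupy positions 4–6 → average rank 5.
Method 1 values → pooled ranks: 141→1.5, 113→5, 113→5, 113→5
Rank sum = 1.5 + 5 + 5 + 5 = 16.5

16.5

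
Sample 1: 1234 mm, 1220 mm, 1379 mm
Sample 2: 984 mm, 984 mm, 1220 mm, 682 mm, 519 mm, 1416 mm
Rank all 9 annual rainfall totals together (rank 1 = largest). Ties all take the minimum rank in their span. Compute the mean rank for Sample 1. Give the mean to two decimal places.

3.00

Sorted (descending): 1416, 1379, 1234, 1220, 1220, 984, 984, 682, 519
The 2 values of 1220 occupy positions 4–5 → each gets rank 4.
The 2 values of 984 occupy positions 6–7 → each gets rank 6.
Sample 1 values → pooled ranks: 1234→3, 1220→4, 1379→2
Mean rank = (3 + 4 + 2) / 3 = 3.00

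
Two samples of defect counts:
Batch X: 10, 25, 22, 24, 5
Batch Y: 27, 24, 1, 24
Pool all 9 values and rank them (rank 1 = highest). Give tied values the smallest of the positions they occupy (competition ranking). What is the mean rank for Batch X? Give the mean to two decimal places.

5.20

Sorted (descending): 27, 25, 24, 24, 24, 22, 10, 5, 1
The 3 values of 24 occupy positions 3–5 → each gets rank 3.
Batch X values → pooled ranks: 10→7, 25→2, 22→6, 24→3, 5→8
Mean rank = (7 + 2 + 6 + 3 + 8) / 5 = 5.20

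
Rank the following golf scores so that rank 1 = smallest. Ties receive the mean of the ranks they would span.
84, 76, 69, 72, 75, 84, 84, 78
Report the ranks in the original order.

Sorted (ascending): 69, 72, 75, 76, 78, 84, 84, 84
The 3 values of 84 occupy positions 6–8 → average rank 7.

7, 4, 1, 2, 3, 7, 7, 5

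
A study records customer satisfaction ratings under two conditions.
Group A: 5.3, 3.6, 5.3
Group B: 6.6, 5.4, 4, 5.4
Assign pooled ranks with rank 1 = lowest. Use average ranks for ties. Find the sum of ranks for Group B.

Sorted (ascending): 3.6, 4, 5.3, 5.3, 5.4, 5.4, 6.6
The 2 values of 5.3 occupy positions 3–4 → average rank (3+4)/2 = 3.5.
The 2 values of 5.4 occupy positions 5–6 → average rank (5+6)/2 = 5.5.
Group B values → pooled ranks: 6.6→7, 5.4→5.5, 4→2, 5.4→5.5
Rank sum = 7 + 5.5 + 2 + 5.5 = 20

20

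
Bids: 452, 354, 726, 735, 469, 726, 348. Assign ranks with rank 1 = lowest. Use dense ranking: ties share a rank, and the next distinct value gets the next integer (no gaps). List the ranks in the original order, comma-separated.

Sorted (ascending): 348, 354, 452, 469, 726, 726, 735
The 2 values of 726 share dense rank 5.
Remaining distinct values take the next consecutive integers.

3, 2, 5, 6, 4, 5, 1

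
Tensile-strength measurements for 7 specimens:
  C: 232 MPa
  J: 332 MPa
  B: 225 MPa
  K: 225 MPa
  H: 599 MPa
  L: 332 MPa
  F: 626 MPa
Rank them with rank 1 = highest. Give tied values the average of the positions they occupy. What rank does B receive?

Sorted (descending): 626, 599, 332, 332, 232, 225, 225
The 2 values of 332 occupy positions 3–4 → average rank (3+4)/2 = 3.5.
The 2 values of 225 occupy positions 6–7 → average rank (6+7)/2 = 6.5.
B has value 225 MPa → rank 6.5.

6.5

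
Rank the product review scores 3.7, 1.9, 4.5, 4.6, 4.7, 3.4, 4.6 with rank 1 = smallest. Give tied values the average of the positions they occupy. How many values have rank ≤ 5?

Sorted (ascending): 1.9, 3.4, 3.7, 4.5, 4.6, 4.6, 4.7
The 2 values of 4.6 occupy positions 5–6 → average rank (5+6)/2 = 5.5.
Ranks ≤ 5: {1, 2, 3, 4} → 4 values.

4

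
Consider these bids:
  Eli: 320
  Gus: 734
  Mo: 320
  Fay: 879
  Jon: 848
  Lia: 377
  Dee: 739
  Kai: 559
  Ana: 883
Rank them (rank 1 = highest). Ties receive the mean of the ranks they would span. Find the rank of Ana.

1

Sorted (descending): 883, 879, 848, 739, 734, 559, 377, 320, 320
The 2 values of 320 occupy positions 8–9 → average rank (8+9)/2 = 8.5.
Ana has value 883 → rank 1.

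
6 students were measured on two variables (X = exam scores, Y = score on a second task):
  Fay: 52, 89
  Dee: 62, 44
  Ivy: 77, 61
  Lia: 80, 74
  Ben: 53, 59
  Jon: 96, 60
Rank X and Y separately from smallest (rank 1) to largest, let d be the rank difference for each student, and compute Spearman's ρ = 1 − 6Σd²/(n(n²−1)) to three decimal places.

Ranks of variable 1: 1, 3, 4, 5, 2, 6
Ranks of variable 2: 6, 1, 4, 5, 2, 3
d = r₁ − r₂: -5, 2, 0, 0, 0, 3
d²: 25, 4, 0, 0, 0, 9; Σd² = 38
ρ = 1 − 6·38/(6·35) = 1 − 228/210 = -0.086

-0.086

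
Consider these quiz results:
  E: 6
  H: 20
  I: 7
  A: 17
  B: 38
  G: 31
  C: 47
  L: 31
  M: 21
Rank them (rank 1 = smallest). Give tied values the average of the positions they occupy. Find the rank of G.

Sorted (ascending): 6, 7, 17, 20, 21, 31, 31, 38, 47
The 2 values of 31 occupy positions 6–7 → average rank (6+7)/2 = 6.5.
G has value 31 → rank 6.5.

6.5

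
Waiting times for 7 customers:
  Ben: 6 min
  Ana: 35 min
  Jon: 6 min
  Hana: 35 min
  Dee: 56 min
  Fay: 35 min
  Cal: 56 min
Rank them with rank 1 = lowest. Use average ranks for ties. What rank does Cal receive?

6.5

Sorted (ascending): 6, 6, 35, 35, 35, 56, 56
The 2 values of 6 occupy positions 1–2 → average rank (1+2)/2 = 1.5.
The 3 values of 35 occupy positions 3–5 → average rank 4.
The 2 values of 56 occupy positions 6–7 → average rank (6+7)/2 = 6.5.
Cal has value 56 min → rank 6.5.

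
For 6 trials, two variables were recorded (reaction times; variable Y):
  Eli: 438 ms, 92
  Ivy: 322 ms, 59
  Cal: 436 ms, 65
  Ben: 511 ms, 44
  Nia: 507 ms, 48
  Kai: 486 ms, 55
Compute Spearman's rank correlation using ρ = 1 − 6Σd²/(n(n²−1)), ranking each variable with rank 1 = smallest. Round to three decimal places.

-0.771

Ranks of variable 1: 3, 1, 2, 6, 5, 4
Ranks of variable 2: 6, 4, 5, 1, 2, 3
d = r₁ − r₂: -3, -3, -3, 5, 3, 1
d²: 9, 9, 9, 25, 9, 1; Σd² = 62
ρ = 1 − 6·62/(6·35) = 1 − 372/210 = -0.771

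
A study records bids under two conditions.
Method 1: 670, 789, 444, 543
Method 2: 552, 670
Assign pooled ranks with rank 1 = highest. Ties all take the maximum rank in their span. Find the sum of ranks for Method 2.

Sorted (descending): 789, 670, 670, 552, 543, 444
The 2 values of 670 occupy positions 2–3 → each gets rank 3.
Method 2 values → pooled ranks: 552→4, 670→3
Rank sum = 4 + 3 = 7

7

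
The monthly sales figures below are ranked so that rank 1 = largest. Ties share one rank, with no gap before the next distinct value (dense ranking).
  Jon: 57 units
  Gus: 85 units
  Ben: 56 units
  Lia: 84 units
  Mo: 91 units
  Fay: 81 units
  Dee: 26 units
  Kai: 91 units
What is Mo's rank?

Sorted (descending): 91, 91, 85, 84, 81, 57, 56, 26
The 2 values of 91 share dense rank 1.
Remaining distinct values take the next consecutive integers.
Mo has value 91 units → rank 1.

1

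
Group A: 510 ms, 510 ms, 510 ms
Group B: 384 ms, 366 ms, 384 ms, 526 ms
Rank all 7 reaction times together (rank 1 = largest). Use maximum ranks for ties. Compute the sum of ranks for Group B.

20

Sorted (descending): 526, 510, 510, 510, 384, 384, 366
The 3 values of 510 occupy positions 2–4 → each gets rank 4.
The 2 values of 384 occupy positions 5–6 → each gets rank 6.
Group B values → pooled ranks: 384→6, 366→7, 384→6, 526→1
Rank sum = 6 + 7 + 6 + 1 = 20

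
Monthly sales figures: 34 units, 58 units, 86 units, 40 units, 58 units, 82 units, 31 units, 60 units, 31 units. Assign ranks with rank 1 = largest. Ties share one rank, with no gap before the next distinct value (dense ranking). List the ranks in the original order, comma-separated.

6, 4, 1, 5, 4, 2, 7, 3, 7

Sorted (descending): 86, 82, 60, 58, 58, 40, 34, 31, 31
The 2 values of 58 share dense rank 4.
The 2 values of 31 share dense rank 7.
Remaining distinct values take the next consecutive integers.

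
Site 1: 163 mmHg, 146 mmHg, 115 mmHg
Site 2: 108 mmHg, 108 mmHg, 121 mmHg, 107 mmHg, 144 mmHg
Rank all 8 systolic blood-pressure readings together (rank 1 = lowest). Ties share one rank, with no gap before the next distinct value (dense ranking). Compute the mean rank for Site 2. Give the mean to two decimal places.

Sorted (ascending): 107, 108, 108, 115, 121, 144, 146, 163
The 2 values of 108 share dense rank 2.
Remaining distinct values take the next consecutive integers.
Site 2 values → pooled ranks: 108→2, 108→2, 121→4, 107→1, 144→5
Mean rank = (2 + 2 + 4 + 1 + 5) / 5 = 2.80

2.80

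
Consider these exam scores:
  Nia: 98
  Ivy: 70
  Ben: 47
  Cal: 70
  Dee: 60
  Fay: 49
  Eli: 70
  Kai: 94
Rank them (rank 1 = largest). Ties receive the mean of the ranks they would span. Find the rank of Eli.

Sorted (descending): 98, 94, 70, 70, 70, 60, 49, 47
The 3 values of 70 occupy positions 3–5 → average rank 4.
Eli has value 70 → rank 4.

4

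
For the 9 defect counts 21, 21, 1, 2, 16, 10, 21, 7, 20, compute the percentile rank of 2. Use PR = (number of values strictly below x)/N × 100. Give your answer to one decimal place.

N = 9.
Strictly below 2: 1. Equal to 2: 1.
PR = 1/9 × 100 = 11.1

11.1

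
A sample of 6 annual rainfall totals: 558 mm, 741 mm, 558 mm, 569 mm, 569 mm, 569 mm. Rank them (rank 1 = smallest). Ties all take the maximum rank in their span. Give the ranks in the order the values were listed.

2, 6, 2, 5, 5, 5

Sorted (ascending): 558, 558, 569, 569, 569, 741
The 2 values of 558 occupy positions 1–2 → each gets rank 2.
The 3 values of 569 occupy positions 3–5 → each gets rank 5.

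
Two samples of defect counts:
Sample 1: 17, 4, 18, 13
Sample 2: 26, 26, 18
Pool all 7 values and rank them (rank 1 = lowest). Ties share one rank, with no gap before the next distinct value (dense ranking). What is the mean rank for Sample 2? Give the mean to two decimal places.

Sorted (ascending): 4, 13, 17, 18, 18, 26, 26
The 2 values of 18 share dense rank 4.
The 2 values of 26 share dense rank 5.
Remaining distinct values take the next consecutive integers.
Sample 2 values → pooled ranks: 26→5, 26→5, 18→4
Mean rank = (5 + 5 + 4) / 3 = 4.67

4.67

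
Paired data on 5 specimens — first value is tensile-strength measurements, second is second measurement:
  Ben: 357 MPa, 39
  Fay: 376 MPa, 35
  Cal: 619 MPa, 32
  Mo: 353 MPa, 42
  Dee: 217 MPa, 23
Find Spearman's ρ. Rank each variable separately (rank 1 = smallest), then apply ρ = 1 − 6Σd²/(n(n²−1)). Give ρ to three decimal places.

Ranks of variable 1: 3, 4, 5, 2, 1
Ranks of variable 2: 4, 3, 2, 5, 1
d = r₁ − r₂: -1, 1, 3, -3, 0
d²: 1, 1, 9, 9, 0; Σd² = 20
ρ = 1 − 6·20/(5·24) = 1 − 120/120 = 0.000

0.000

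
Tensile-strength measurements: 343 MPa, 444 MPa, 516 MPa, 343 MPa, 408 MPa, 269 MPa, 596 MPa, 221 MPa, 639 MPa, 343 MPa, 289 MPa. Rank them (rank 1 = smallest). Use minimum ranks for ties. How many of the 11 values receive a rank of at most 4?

6

Sorted (ascending): 221, 269, 289, 343, 343, 343, 408, 444, 516, 596, 639
The 3 values of 343 occupy positions 4–6 → each gets rank 4.
Ranks ≤ 4: {1, 2, 3, 4, 4, 4} → 6 values.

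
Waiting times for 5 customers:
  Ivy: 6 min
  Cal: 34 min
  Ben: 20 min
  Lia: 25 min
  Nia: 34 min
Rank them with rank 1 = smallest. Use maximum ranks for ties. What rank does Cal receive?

5

Sorted (ascending): 6, 20, 25, 34, 34
The 2 values of 34 occupy positions 4–5 → each gets rank 5.
Cal has value 34 min → rank 5.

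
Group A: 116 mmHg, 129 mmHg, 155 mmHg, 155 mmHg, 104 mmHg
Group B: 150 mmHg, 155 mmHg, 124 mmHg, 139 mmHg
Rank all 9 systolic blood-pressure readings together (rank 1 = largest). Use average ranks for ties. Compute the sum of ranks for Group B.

18

Sorted (descending): 155, 155, 155, 150, 139, 129, 124, 116, 104
The 3 values of 155 occupy positions 1–3 → average rank 2.
Group B values → pooled ranks: 150→4, 155→2, 124→7, 139→5
Rank sum = 4 + 2 + 7 + 5 = 18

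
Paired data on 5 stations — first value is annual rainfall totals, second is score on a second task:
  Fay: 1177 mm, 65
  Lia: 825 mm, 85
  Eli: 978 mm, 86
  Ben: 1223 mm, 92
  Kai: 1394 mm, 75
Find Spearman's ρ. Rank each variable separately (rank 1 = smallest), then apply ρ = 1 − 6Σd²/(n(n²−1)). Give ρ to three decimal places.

-0.100

Ranks of variable 1: 3, 1, 2, 4, 5
Ranks of variable 2: 1, 3, 4, 5, 2
d = r₁ − r₂: 2, -2, -2, -1, 3
d²: 4, 4, 4, 1, 9; Σd² = 22
ρ = 1 − 6·22/(5·24) = 1 − 132/120 = -0.100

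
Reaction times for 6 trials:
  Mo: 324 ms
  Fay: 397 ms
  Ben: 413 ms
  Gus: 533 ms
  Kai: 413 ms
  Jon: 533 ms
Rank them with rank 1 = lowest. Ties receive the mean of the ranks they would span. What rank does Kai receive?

Sorted (ascending): 324, 397, 413, 413, 533, 533
The 2 values of 413 occupy positions 3–4 → average rank (3+4)/2 = 3.5.
The 2 values of 533 occupy positions 5–6 → average rank (5+6)/2 = 5.5.
Kai has value 413 ms → rank 3.5.

3.5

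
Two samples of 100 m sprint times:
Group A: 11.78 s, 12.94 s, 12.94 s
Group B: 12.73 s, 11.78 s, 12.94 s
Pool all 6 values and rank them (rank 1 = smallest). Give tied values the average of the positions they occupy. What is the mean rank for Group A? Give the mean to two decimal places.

3.83

Sorted (ascending): 11.78, 11.78, 12.73, 12.94, 12.94, 12.94
The 2 values of 11.78 occupy positions 1–2 → average rank (1+2)/2 = 1.5.
The 3 values of 12.94 occupy positions 4–6 → average rank 5.
Group A values → pooled ranks: 11.78→1.5, 12.94→5, 12.94→5
Mean rank = (1.5 + 5 + 5) / 3 = 3.83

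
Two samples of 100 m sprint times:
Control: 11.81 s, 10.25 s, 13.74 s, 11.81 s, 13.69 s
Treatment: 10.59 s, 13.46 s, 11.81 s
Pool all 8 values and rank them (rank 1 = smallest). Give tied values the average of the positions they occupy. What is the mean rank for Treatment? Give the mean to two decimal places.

Sorted (ascending): 10.25, 10.59, 11.81, 11.81, 11.81, 13.46, 13.69, 13.74
The 3 values of 11.81 occupy positions 3–5 → average rank 4.
Treatment values → pooled ranks: 10.59→2, 13.46→6, 11.81→4
Mean rank = (2 + 6 + 4) / 3 = 4.00

4.00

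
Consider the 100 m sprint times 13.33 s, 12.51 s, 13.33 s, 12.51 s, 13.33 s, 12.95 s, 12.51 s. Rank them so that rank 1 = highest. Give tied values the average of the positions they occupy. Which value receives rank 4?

Sorted (descending): 13.33, 13.33, 13.33, 12.95, 12.51, 12.51, 12.51
The 3 values of 13.33 occupy positions 1–3 → average rank 2.
The 3 values of 12.51 occupy positions 5–7 → average rank 6.
Rank 4 → value 12.95.

12.95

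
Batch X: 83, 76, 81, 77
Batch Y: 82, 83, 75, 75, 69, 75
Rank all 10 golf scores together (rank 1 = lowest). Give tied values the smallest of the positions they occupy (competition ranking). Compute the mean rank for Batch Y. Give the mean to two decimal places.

Sorted (ascending): 69, 75, 75, 75, 76, 77, 81, 82, 83, 83
The 3 values of 75 occupy positions 2–4 → each gets rank 2.
The 2 values of 83 occupy positions 9–10 → each gets rank 9.
Batch Y values → pooled ranks: 82→8, 83→9, 75→2, 75→2, 69→1, 75→2
Mean rank = (8 + 9 + 2 + 2 + 1 + 2) / 6 = 4.00

4.00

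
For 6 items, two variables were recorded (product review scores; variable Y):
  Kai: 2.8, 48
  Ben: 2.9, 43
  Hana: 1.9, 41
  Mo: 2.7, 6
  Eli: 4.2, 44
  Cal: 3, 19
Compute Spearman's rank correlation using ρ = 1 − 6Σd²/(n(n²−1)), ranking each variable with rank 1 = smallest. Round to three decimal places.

Ranks of variable 1: 3, 4, 1, 2, 6, 5
Ranks of variable 2: 6, 4, 3, 1, 5, 2
d = r₁ − r₂: -3, 0, -2, 1, 1, 3
d²: 9, 0, 4, 1, 1, 9; Σd² = 24
ρ = 1 − 6·24/(6·35) = 1 − 144/210 = 0.314

0.314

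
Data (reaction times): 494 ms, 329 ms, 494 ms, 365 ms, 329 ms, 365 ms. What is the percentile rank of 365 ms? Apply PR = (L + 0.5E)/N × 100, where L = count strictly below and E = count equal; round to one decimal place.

50.0

N = 6.
Strictly below 365: 2. Equal to 365: 2.
PR = (2 + 0.5·2)/6 × 100 = 50.0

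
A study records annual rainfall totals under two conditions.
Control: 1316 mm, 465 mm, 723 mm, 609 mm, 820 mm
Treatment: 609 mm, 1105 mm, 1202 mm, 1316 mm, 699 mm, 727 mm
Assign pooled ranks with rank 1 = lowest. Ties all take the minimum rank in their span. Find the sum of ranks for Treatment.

Sorted (ascending): 465, 609, 609, 699, 723, 727, 820, 1105, 1202, 1316, 1316
The 2 values of 609 occupy positions 2–3 → each gets rank 2.
The 2 values of 1316 occupy positions 10–11 → each gets rank 10.
Treatment values → pooled ranks: 609→2, 1105→8, 1202→9, 1316→10, 699→4, 727→6
Rank sum = 2 + 8 + 9 + 10 + 4 + 6 = 39

39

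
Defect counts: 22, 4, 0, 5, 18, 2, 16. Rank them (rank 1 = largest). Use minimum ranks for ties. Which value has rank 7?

0

Sorted (descending): 22, 18, 16, 5, 4, 2, 0
No ties — each value takes its position as its rank.
Rank 7 → value 0.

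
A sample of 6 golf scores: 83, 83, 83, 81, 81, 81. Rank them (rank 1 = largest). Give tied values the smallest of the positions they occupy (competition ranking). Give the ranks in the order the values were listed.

Sorted (descending): 83, 83, 83, 81, 81, 81
The 3 values of 83 occupy positions 1–3 → each gets rank 1.
The 3 values of 81 occupy positions 4–6 → each gets rank 4.

1, 1, 1, 4, 4, 4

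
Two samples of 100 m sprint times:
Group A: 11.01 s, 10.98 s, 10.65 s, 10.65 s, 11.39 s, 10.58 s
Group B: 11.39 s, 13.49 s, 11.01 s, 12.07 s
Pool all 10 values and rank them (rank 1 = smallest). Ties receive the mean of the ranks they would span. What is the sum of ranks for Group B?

Sorted (ascending): 10.58, 10.65, 10.65, 10.98, 11.01, 11.01, 11.39, 11.39, 12.07, 13.49
The 2 values of 10.65 occupy positions 2–3 → average rank (2+3)/2 = 2.5.
The 2 values of 11.01 occupy positions 5–6 → average rank (5+6)/2 = 5.5.
The 2 values of 11.39 occupy positions 7–8 → average rank (7+8)/2 = 7.5.
Group B values → pooled ranks: 11.39→7.5, 13.49→10, 11.01→5.5, 12.07→9
Rank sum = 7.5 + 10 + 5.5 + 9 = 32

32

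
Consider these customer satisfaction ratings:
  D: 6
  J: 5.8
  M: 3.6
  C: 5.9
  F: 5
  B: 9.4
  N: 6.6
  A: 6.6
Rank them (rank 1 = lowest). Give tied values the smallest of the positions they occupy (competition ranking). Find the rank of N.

6

Sorted (ascending): 3.6, 5, 5.8, 5.9, 6, 6.6, 6.6, 9.4
The 2 values of 6.6 occupy positions 6–7 → each gets rank 6.
N has value 6.6 → rank 6.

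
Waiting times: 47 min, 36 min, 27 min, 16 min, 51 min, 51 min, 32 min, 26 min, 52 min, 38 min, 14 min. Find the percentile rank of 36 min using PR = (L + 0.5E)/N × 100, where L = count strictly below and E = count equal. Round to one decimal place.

50.0

N = 11.
Strictly below 36: 5. Equal to 36: 1.
PR = (5 + 0.5·1)/11 × 100 = 50.0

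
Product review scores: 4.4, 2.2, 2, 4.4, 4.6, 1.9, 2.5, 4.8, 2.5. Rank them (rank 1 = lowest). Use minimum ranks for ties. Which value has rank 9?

Sorted (ascending): 1.9, 2, 2.2, 2.5, 2.5, 4.4, 4.4, 4.6, 4.8
The 2 values of 2.5 occupy positions 4–5 → each gets rank 4.
The 2 values of 4.4 occupy positions 6–7 → each gets rank 6.
Rank 9 → value 4.8.

4.8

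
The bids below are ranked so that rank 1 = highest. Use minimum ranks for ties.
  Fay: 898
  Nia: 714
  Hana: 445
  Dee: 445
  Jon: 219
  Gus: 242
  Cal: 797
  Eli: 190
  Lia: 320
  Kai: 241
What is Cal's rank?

Sorted (descending): 898, 797, 714, 445, 445, 320, 242, 241, 219, 190
The 2 values of 445 occupy positions 4–5 → each gets rank 4.
Cal has value 797 → rank 2.

2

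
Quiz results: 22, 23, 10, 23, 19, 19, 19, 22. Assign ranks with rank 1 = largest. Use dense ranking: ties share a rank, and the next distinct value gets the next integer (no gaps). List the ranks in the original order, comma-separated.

Sorted (descending): 23, 23, 22, 22, 19, 19, 19, 10
The 2 values of 23 share dense rank 1.
The 2 values of 22 share dense rank 2.
The 3 values of 19 share dense rank 3.
Remaining distinct values take the next consecutive integers.

2, 1, 4, 1, 3, 3, 3, 2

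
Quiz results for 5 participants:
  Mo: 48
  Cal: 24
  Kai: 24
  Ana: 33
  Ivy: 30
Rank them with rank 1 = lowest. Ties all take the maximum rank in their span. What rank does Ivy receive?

3

Sorted (ascending): 24, 24, 30, 33, 48
The 2 values of 24 occupy positions 1–2 → each gets rank 2.
Ivy has value 30 → rank 3.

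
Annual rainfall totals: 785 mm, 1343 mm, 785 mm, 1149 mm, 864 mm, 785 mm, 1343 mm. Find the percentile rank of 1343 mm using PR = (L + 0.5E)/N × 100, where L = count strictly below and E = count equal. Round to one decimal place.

85.7

N = 7.
Strictly below 1343: 5. Equal to 1343: 2.
PR = (5 + 0.5·2)/7 × 100 = 85.7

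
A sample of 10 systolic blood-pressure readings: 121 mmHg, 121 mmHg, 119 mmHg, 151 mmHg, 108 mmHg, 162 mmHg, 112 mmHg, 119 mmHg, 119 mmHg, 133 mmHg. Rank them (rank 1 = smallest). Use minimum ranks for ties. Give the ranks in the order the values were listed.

Sorted (ascending): 108, 112, 119, 119, 119, 121, 121, 133, 151, 162
The 3 values of 119 occupy positions 3–5 → each gets rank 3.
The 2 values of 121 occupy positions 6–7 → each gets rank 6.

6, 6, 3, 9, 1, 10, 2, 3, 3, 8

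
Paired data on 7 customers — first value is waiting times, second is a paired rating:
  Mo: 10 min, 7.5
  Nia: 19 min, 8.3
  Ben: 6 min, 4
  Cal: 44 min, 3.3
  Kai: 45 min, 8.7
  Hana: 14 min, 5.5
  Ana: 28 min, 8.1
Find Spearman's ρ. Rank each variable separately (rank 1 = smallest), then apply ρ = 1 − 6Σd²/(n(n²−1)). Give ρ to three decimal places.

Ranks of variable 1: 2, 4, 1, 6, 7, 3, 5
Ranks of variable 2: 4, 6, 2, 1, 7, 3, 5
d = r₁ − r₂: -2, -2, -1, 5, 0, 0, 0
d²: 4, 4, 1, 25, 0, 0, 0; Σd² = 34
ρ = 1 − 6·34/(7·48) = 1 − 204/336 = 0.393

0.393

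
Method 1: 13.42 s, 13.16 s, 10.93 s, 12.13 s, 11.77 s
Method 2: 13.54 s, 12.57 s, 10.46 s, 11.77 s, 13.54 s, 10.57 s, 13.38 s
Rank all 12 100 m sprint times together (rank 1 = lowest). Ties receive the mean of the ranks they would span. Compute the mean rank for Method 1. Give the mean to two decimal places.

Sorted (ascending): 10.46, 10.57, 10.93, 11.77, 11.77, 12.13, 12.57, 13.16, 13.38, 13.42, 13.54, 13.54
The 2 values of 11.77 occupy positions 4–5 → average rank (4+5)/2 = 4.5.
The 2 values of 13.54 occupy positions 11–12 → average rank (11+12)/2 = 11.5.
Method 1 values → pooled ranks: 13.42→10, 13.16→8, 10.93→3, 12.13→6, 11.77→4.5
Mean rank = (10 + 8 + 3 + 6 + 4.5) / 5 = 6.30

6.30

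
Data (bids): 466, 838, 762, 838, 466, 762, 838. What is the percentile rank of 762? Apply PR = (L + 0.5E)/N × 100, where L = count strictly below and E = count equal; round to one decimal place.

N = 7.
Strictly below 762: 2. Equal to 762: 2.
PR = (2 + 0.5·2)/7 × 100 = 42.9

42.9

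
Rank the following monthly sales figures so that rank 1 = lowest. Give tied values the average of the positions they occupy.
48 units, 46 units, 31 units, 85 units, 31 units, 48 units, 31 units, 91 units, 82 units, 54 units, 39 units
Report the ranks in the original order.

Sorted (ascending): 31, 31, 31, 39, 46, 48, 48, 54, 82, 85, 91
The 3 values of 31 occupy positions 1–3 → average rank 2.
The 2 values of 48 occupy positions 6–7 → average rank (6+7)/2 = 6.5.

6.5, 5, 2, 10, 2, 6.5, 2, 11, 9, 8, 4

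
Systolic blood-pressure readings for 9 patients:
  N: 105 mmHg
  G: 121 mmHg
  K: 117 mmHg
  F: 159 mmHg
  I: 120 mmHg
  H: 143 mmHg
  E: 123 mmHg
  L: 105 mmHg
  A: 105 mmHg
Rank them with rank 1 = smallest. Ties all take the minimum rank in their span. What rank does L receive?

Sorted (ascending): 105, 105, 105, 117, 120, 121, 123, 143, 159
The 3 values of 105 occupy positions 1–3 → each gets rank 1.
L has value 105 mmHg → rank 1.

1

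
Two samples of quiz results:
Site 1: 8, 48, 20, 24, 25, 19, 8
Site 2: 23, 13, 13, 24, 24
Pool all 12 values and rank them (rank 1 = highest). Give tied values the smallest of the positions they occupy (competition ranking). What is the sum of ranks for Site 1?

43

Sorted (descending): 48, 25, 24, 24, 24, 23, 20, 19, 13, 13, 8, 8
The 3 values of 24 occupy positions 3–5 → each gets rank 3.
The 2 values of 13 occupy positions 9–10 → each gets rank 9.
The 2 values of 8 occupy positions 11–12 → each gets rank 11.
Site 1 values → pooled ranks: 8→11, 48→1, 20→7, 24→3, 25→2, 19→8, 8→11
Rank sum = 11 + 1 + 7 + 3 + 2 + 8 + 11 = 43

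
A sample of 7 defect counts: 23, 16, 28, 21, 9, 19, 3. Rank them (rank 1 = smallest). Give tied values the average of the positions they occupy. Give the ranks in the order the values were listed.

Sorted (ascending): 3, 9, 16, 19, 21, 23, 28
No ties — each value takes its position as its rank.

6, 3, 7, 5, 2, 4, 1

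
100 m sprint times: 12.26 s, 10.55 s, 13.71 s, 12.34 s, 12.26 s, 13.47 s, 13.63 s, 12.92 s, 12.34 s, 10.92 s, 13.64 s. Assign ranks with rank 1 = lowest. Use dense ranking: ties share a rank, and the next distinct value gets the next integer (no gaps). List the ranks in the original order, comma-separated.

3, 1, 9, 4, 3, 6, 7, 5, 4, 2, 8

Sorted (ascending): 10.55, 10.92, 12.26, 12.26, 12.34, 12.34, 12.92, 13.47, 13.63, 13.64, 13.71
The 2 values of 12.26 share dense rank 3.
The 2 values of 12.34 share dense rank 4.
Remaining distinct values take the next consecutive integers.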